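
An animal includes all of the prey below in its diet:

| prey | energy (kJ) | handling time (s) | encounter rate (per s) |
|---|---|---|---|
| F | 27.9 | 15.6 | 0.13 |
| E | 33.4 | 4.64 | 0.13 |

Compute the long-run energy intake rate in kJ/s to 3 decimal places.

R = (0.13×27.9 + 0.13×33.4) / (1 + 0.13×15.6 + 0.13×4.64) = 7.969/3.631 = 2.195 kJ/s.

2.195 kJ/s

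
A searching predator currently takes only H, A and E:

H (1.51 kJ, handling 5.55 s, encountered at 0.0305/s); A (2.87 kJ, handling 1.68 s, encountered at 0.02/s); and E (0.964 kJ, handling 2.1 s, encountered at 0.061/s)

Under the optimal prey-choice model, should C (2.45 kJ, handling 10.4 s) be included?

Yes

Current rate: (0.0305×1.51 + 0.02×2.87 + 0.061×0.964)/(1 + 0.0305×5.55 + 0.02×1.68 + 0.061×2.1) = 0.1219 kJ/s.
Profitability of C: 2.45/10.4 = 0.2356 kJ/s.
Since 0.2356 > R, including C increases the long-run rate.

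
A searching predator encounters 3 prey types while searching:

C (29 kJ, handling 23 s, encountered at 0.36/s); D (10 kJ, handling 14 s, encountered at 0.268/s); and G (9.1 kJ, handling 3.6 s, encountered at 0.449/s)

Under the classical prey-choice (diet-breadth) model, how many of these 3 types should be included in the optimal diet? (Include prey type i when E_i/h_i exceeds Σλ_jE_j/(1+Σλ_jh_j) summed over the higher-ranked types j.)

1

E/h in descending order: G 2.53, C 1.26, D 0.714 kJ/s. The optimal diet is the largest prefix of this list for which every included type satisfies E_i/h_i > R on the types above it.
Rate on top 1: 1.562. C: 1.26 < 1.562 → exclude; stop.
Optimal diet: G — 1 of 3 types.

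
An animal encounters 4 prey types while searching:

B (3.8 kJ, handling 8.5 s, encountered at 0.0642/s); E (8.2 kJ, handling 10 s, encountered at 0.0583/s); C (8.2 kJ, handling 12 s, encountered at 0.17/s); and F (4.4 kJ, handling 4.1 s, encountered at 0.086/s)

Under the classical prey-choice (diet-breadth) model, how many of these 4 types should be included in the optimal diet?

E/h in descending order: F 1.07, E 0.82, C 0.683, B 0.447 kJ/s. The optimal diet is the largest prefix of this list for which every included type satisfies E_i/h_i > R on the types above it.
Rate on top 1: 0.2798. E: 0.82 > 0.2798 → include.
Rate on top 2: 0.4425. C: 0.683 > 0.4425 → include.
Rate on top 3: 0.5661. B: 0.447 < 0.5661 → exclude; stop.
Optimal diet: F, E, C — 3 of 4 types.

3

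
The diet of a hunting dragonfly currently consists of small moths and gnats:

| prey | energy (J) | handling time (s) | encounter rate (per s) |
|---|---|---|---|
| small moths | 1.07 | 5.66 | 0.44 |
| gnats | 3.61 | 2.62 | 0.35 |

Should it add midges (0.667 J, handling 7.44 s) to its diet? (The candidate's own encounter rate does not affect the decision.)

Intake rate on the current diet: R = (0.44×1.07 + 0.35×3.61) / (1 + 0.44×5.66 + 0.35×2.62) = 1.734/4.407 = 0.3935 J/s.
Profitability of midges: 0.667/7.44 = 0.08965 J/s.
Since 0.08965 < R, time spent handling midges is better spent searching.

No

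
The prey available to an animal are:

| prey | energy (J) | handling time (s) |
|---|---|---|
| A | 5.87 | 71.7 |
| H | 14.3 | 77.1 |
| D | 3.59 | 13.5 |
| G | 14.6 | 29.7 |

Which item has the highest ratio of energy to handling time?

In descending order of E/h:
G: 14.6/29.7 = 0.492 J/s
D: 3.59/13.5 = 0.266 J/s
H: 14.3/77.1 = 0.185 J/s
A: 5.87/71.7 = 0.0819 J/s

G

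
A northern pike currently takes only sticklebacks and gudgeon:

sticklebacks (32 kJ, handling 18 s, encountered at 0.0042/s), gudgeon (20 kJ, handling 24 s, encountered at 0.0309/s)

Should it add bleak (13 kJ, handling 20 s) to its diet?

Yes

On sticklebacks and gudgeon alone, R = ΣλE/(1+Σλh) = 0.7524/1.817 = 0.414 kJ/s.
Profitability of bleak: 13/20 = 0.65 kJ/s.
Since 0.65 > R, including bleak increases the long-run rate.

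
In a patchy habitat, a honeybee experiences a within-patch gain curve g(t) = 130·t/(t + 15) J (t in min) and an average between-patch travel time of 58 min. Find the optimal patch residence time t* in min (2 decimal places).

29.50 min

Maximise g(t)/(T+t): set derivative to zero → g'(t)(T+t) = g(t).
g'(t) = 130·15/(t + 15)². Setting 130·15/(t+15)² = 130t/[(t+15)(58+t)] gives 15(58+t) = t(t+15), so t² = 15×58 = 870.
t* = √870 = 29.5 min.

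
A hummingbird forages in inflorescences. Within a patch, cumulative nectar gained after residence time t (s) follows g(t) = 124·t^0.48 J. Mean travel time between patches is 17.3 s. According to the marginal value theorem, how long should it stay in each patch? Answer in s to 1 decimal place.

By the marginal value theorem, leave when the instantaneous gain rate g'(t) equals the habitat-wide average g(t)/(T + t).
g'(t) = 0.48·124·t^-0.52. Setting 0.48·124·t^-0.52 = 124·t^0.48/(17.3+t) gives 0.48(17.3+t) = t, so 0.52·t = 0.48×17.3.
t* = 0.48×17.3/0.52 = 15.97 s.

16.0 s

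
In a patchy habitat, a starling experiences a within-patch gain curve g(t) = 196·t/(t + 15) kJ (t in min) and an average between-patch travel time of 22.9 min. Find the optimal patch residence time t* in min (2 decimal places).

By the marginal value theorem, leave when the instantaneous gain rate g'(t) equals the habitat-wide average g(t)/(T + t).
g'(t) = 196·15/(t + 15)². Setting 196·15/(t+15)² = 196t/[(t+15)(22.9+t)] gives 15(22.9+t) = t(t+15), so t² = 15×22.9 = 343.5.
t* = √343.5 = 18.53 min.

18.53 min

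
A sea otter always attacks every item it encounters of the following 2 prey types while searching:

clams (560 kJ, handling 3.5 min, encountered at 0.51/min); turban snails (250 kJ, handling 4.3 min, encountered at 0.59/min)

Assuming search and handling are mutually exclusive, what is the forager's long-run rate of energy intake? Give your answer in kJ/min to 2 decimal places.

R = Σλ_iE_i / (1 + Σλ_ih_i)
Numerator: 0.51×560 + 0.59×250 = 433.1
Denominator: 1 + 0.51×3.5 + 0.59×4.3 = 5.322
R = 433.1/5.322 = 81.38 kJ/min

81.38 kJ/min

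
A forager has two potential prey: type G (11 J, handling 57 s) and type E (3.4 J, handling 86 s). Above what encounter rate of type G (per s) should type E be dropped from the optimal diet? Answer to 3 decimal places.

0.005 per s

At the threshold, the rate on type G alone equals the profitability of type E: λ·11/(1 + λ·57) = 3.4/86 = 0.03953.
Rearranging, λ(11 − 0.03953×57) = 0.03953, so λ = 0.03953/8.747 = 0.00452 per s.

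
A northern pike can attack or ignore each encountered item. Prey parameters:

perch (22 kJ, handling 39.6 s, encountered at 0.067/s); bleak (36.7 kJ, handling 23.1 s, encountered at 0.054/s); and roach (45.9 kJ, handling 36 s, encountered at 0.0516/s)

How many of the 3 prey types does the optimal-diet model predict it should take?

2

Profitabilities (E/h, kJ/s): bleak 1.59, roach 1.27, perch 0.556. Add prey in this order while the next type's profitability exceeds the intake rate on those already taken.
Rate on top 1: 0.8818. roach: 1.27 > 0.8818 → include.
Rate on top 2: 1.06. perch: 0.556 < 1.06 → exclude; stop.
Optimal diet: bleak, roach — 2 of 3 types.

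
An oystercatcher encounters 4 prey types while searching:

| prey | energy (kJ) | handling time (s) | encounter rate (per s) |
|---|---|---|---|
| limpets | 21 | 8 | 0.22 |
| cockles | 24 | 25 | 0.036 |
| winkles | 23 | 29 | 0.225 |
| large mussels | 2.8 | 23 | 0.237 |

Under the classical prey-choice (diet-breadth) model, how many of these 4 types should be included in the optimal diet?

1

Profitabilities (E/h, kJ/s): limpets 2.62, cockles 0.96, winkles 0.793, large mussels 0.122. Add prey in this order while the next type's profitability exceeds the intake rate on those already taken.
Rate on top 1: 1.674. cockles: 0.96 < 1.674 → exclude; stop.
Optimal diet: limpets — 1 of 4 types.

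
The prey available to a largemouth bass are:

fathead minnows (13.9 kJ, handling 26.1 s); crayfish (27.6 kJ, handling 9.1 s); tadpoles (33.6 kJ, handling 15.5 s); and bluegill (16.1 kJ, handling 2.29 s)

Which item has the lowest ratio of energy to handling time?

In descending order of E/h:
bluegill: 16.1/2.29 = 7.03 kJ/s
crayfish: 27.6/9.1 = 3.03 kJ/s
tadpoles: 33.6/15.5 = 2.17 kJ/s
fathead minnows: 13.9/26.1 = 0.533 kJ/s

fathead minnows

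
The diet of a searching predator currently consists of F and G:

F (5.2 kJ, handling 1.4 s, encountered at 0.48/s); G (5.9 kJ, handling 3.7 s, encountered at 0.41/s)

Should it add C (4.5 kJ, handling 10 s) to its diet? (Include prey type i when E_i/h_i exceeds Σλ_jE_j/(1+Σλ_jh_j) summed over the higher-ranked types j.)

No

On F and G alone, R = ΣλE/(1+Σλh) = 4.915/3.189 = 1.541 kJ/s.
C: E/h = 4.5/10 = 0.45 kJ/s.
Since 0.45 < R, time spent handling C is better spent searching.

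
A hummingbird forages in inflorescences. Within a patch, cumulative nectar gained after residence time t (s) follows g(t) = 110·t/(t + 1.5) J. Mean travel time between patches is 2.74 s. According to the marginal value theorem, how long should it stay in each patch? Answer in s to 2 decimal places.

2.03 s

Maximise g(t)/(T+t): set derivative to zero → g'(t)(T+t) = g(t).
g'(t) = 110·1.5/(t + 1.5)². Setting 110·1.5/(t+1.5)² = 110t/[(t+1.5)(2.74+t)] gives 1.5(2.74+t) = t(t+1.5), so t² = 1.5×2.74 = 4.11.
t* = √4.11 = 2.027 s.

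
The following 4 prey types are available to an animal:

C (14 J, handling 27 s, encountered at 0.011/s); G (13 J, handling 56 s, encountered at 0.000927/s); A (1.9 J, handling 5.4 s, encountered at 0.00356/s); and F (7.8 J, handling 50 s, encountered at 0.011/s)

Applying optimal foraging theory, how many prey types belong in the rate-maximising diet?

Rank by E/h (J/s): C 0.519, A 0.352, G 0.232, F 0.156. Include each in turn until the next type's E/h falls below the running intake rate.
Rate on top 1: 0.1187. A: 0.352 > 0.1187 → include.
Rate on top 2: 0.1221. G: 0.232 > 0.1221 → include.
Rate on top 3: 0.1263. F: 0.156 > 0.1263 → include.
Optimal diet: C, A, G, F — 4 of 4 types.

4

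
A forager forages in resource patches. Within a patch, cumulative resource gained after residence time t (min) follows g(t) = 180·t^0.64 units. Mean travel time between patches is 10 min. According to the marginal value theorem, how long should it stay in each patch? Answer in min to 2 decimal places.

By the marginal value theorem, leave when the instantaneous gain rate g'(t) equals the habitat-wide average g(t)/(T + t).
g'(t) = 0.64·180·t^-0.36. Setting 0.64·180·t^-0.36 = 180·t^0.64/(10+t) gives 0.64(10+t) = t, so 0.36·t = 0.64×10.
t* = 0.64×10/0.36 = 17.78 min.

17.78 min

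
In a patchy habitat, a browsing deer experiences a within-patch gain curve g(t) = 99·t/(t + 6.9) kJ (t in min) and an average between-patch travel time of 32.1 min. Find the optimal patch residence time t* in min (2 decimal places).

14.88 min

Optimal t* satisfies g'(t*) = g(t*)/(T + t*).
g'(t) = 99·6.9/(t + 6.9)². Setting 99·6.9/(t+6.9)² = 99t/[(t+6.9)(32.1+t)] gives 6.9(32.1+t) = t(t+6.9), so t² = 6.9×32.1 = 221.5.
t* = √221.5 = 14.88 min.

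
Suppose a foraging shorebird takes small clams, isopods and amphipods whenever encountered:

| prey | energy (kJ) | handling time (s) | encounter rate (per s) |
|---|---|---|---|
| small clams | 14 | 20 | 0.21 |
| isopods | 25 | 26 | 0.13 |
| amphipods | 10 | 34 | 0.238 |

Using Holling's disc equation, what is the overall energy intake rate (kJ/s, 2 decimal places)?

0.51 kJ/s

R = (0.21×14 + 0.13×25 + 0.238×10) / (1 + 0.21×20 + 0.13×26 + 0.238×34) = 8.57/16.67 = 0.514 kJ/s.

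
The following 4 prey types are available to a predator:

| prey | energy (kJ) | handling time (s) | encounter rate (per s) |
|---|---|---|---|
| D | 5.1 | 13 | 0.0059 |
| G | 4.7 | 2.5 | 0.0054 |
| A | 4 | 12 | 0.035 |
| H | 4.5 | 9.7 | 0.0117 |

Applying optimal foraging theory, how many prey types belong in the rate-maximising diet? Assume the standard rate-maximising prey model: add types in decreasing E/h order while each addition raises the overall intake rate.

4

E/h in descending order: G 1.88, H 0.464, D 0.392, A 0.333 kJ/s. The optimal diet is the largest prefix of this list for which every included type satisfies E_i/h_i > R on the types above it.
Rate on top 1: 0.02504. H: 0.464 > 0.02504 → include.
Rate on top 2: 0.06924. D: 0.392 > 0.06924 → include.
Rate on top 3: 0.08982. A: 0.333 > 0.08982 → include.
Optimal diet: G, H, D, A — 4 of 4 types.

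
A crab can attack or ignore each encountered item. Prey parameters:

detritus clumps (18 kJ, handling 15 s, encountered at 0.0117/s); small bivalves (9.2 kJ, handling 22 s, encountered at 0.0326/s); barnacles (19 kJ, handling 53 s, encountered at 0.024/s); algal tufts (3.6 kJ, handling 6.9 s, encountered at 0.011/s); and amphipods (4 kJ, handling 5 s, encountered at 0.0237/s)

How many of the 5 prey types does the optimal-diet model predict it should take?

5

Profitabilities (E/h, kJ/s): detritus clumps 1.2, amphipods 0.8, algal tufts 0.522, small bivalves 0.418, barnacles 0.358. Add prey in this order while the next type's profitability exceeds the intake rate on those already taken.
Rate on top 1: 0.1792. amphipods: 0.8 > 0.1792 → include.
Rate on top 2: 0.236. algal tufts: 0.522 > 0.236 → include.
Rate on top 3: 0.2518. small bivalves: 0.418 > 0.2518 → include.
Rate on top 4: 0.309. barnacles: 0.358 > 0.309 → include.
Optimal diet: detritus clumps, amphipods, algal tufts, small bivalves, barnacles — 5 of 5 types.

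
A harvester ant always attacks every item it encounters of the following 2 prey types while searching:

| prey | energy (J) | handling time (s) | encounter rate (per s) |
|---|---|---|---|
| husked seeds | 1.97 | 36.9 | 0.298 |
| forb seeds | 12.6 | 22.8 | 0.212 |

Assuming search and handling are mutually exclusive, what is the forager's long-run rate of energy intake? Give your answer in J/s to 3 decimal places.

R = (0.298×1.97 + 0.212×12.6) / (1 + 0.298×36.9 + 0.212×22.8) = 3.258/16.83 = 0.1936 J/s.

0.194 J/s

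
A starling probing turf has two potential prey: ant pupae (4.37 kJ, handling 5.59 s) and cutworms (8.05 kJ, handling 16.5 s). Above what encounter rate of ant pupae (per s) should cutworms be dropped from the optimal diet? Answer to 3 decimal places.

0.297 per s

The zero-one rule: include cutworms iff E₂/h₂ > λE₁/(1+λh₁). Equality gives the switch point.
λE₁h₂ = E₂ + λE₂h₁ ⇒ λ = E₂/(E₁h₂ − E₂h₁) = 8.05/(72.11 − 45) = 0.297 per s.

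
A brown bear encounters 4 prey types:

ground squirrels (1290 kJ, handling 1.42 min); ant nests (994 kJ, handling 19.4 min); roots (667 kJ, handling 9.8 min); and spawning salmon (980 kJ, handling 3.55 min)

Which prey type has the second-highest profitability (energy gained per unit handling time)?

spawning salmon

In descending order of E/h:
ground squirrels: 1290/1.42 = 908 kJ/min
spawning salmon: 980/3.55 = 276 kJ/min
roots: 667/9.8 = 68.1 kJ/min
ant nests: 994/19.4 = 51.2 kJ/min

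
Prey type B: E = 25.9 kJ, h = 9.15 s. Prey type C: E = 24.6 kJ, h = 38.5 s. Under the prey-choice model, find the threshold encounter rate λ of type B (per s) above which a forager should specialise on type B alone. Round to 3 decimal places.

At the threshold, the rate on type B alone equals the profitability of type C: λ·25.9/(1 + λ·9.15) = 24.6/38.5 = 0.639.
Rearranging, λ(25.9 − 0.639×9.15) = 0.639, so λ = 0.639/20.05 = 0.03186 per s.

0.032 per s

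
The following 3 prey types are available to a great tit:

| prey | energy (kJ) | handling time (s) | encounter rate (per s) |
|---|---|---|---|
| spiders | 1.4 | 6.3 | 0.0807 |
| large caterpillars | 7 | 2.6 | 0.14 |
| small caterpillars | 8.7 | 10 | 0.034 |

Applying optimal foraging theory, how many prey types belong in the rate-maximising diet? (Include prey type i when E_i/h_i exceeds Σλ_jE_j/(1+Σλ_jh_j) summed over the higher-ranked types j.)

Profitabilities (E/h, kJ/s): large caterpillars 2.69, small caterpillars 0.87, spiders 0.222. Add prey in this order while the next type's profitability exceeds the intake rate on those already taken.
Rate on top 1: 0.7185. small caterpillars: 0.87 > 0.7185 → include.
Rate on top 2: 0.7487. spiders: 0.222 < 0.7487 → exclude; stop.
Optimal diet: large caterpillars, small caterpillars — 2 of 3 types.

2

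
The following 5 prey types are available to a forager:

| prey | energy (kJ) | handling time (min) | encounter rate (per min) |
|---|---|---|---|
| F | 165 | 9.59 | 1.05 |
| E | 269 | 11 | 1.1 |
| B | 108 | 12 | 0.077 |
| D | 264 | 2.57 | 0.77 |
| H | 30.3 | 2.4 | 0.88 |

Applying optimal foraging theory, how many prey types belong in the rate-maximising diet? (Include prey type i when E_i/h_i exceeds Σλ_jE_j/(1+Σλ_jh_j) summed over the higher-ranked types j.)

Profitabilities (E/h, kJ/min): D 103, E 24.5, F 17.2, H 12.6, B 9. Add prey in this order while the next type's profitability exceeds the intake rate on those already taken.
Rate on top 1: 68.24. E: 24.5 < 68.24 → exclude; stop.
Optimal diet: D — 1 of 5 types.

1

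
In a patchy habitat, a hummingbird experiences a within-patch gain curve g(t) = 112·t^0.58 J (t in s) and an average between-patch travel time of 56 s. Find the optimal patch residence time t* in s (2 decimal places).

Optimal t* satisfies g'(t*) = g(t*)/(T + t*).
g'(t) = 0.58·112·t^-0.42. Setting 0.58·112·t^-0.42 = 112·t^0.58/(56+t) gives 0.58(56+t) = t, so 0.42·t = 0.58×56.
t* = 0.58×56/0.42 = 77.33 s.

77.33 s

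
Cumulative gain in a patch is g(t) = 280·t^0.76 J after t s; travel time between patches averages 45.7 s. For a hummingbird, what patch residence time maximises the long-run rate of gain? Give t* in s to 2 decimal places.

144.72 s

By the marginal value theorem, leave when the instantaneous gain rate g'(t) equals the habitat-wide average g(t)/(T + t).
g'(t) = 0.76·280·t^-0.24. Setting 0.76·280·t^-0.24 = 280·t^0.76/(45.7+t) gives 0.76(45.7+t) = t, so 0.24·t = 0.76×45.7.
t* = 0.76×45.7/0.24 = 144.7 s.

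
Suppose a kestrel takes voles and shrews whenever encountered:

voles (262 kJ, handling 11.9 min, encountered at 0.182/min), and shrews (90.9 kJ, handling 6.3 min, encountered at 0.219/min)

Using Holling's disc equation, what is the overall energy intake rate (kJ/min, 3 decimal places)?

14.870 kJ/min

R = (0.182×262 + 0.219×90.9) / (1 + 0.182×11.9 + 0.219×6.3) = 67.59/4.545 = 14.87 kJ/min.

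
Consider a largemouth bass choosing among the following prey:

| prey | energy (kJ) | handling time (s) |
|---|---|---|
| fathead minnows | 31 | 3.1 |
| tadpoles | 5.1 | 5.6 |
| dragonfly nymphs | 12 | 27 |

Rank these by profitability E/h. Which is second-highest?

In descending order of E/h:
fathead minnows: 31/3.1 = 10 kJ/s
tadpoles: 5.1/5.6 = 0.911 kJ/s
dragonfly nymphs: 12/27 = 0.444 kJ/s

tadpoles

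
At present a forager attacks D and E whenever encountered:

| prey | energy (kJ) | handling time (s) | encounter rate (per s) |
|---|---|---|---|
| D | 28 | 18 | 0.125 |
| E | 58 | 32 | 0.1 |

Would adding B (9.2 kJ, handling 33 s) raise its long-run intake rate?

Current rate: (0.125×28 + 0.1×58)/(1 + 0.125×18 + 0.1×32) = 1.442 kJ/s.
B: E/h = 9.2/33 = 0.2788 kJ/s.
Since 0.2788 < R, time spent handling B is better spent searching.

No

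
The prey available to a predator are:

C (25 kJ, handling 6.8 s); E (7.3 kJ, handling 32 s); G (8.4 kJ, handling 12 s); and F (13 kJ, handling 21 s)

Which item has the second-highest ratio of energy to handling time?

G

In descending order of E/h:
C: 25/6.8 = 3.68 kJ/s
G: 8.4/12 = 0.7 kJ/s
F: 13/21 = 0.619 kJ/s
E: 7.3/32 = 0.228 kJ/s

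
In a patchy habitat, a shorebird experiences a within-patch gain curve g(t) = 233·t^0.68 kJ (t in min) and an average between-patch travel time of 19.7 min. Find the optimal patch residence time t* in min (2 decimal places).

By the marginal value theorem, leave when the instantaneous gain rate g'(t) equals the habitat-wide average g(t)/(T + t).
g'(t) = 0.68·233·t^-0.32. Setting 0.68·233·t^-0.32 = 233·t^0.68/(19.7+t) gives 0.68(19.7+t) = t, so 0.32·t = 0.68×19.7.
t* = 0.68×19.7/0.32 = 41.86 min.

41.86 min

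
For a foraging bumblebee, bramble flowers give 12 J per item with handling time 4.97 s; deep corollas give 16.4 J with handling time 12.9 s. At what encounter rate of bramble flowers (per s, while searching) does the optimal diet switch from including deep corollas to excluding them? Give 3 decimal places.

The zero-one rule: include deep corollas iff E₂/h₂ > λE₁/(1+λh₁). Equality gives the switch point.
λE₁h₂ = E₂ + λE₂h₁ ⇒ λ = E₂/(E₁h₂ − E₂h₁) = 16.4/(154.8 − 81.51) = 0.2238 per s.

0.224 per s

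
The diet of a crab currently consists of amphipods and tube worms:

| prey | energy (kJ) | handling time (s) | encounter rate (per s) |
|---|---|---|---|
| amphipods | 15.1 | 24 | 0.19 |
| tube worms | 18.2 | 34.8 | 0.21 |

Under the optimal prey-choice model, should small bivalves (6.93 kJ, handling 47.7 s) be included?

Intake rate on the current diet: R = (0.19×15.1 + 0.21×18.2) / (1 + 0.19×24 + 0.21×34.8) = 6.691/12.87 = 0.52 kJ/s.
Profitability of small bivalves: 6.93/47.7 = 0.1453 kJ/s.
Since 0.1453 < R, time spent handling small bivalves is better spent searching.

No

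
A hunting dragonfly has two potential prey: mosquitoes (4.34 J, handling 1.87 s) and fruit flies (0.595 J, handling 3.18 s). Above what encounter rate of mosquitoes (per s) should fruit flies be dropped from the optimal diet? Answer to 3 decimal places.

Drop fruit flies once their profitability E₂/h₂ falls below the rate achievable on mosquitoes alone: E₂/h₂ = λE₁/(1 + λh₁).
Solve for λ: λE₁h₂ = E₂(1 + λh₁) → λ(E₁h₂ − E₂h₁) = E₂ → λ = E₂/(E₁h₂ − E₂h₁).
λ = 0.595/(4.34×3.18 − 0.595×1.87) = 0.595/12.69 = 0.04689 per s.

0.047 per s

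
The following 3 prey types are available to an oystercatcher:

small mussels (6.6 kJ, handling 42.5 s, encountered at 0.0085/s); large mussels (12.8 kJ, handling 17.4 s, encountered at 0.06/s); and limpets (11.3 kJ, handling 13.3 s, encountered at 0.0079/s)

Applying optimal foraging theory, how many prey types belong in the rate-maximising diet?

2

Profitabilities (E/h, kJ/s): limpets 0.85, large mussels 0.736, small mussels 0.155. Add prey in this order while the next type's profitability exceeds the intake rate on those already taken.
Rate on top 1: 0.08078. large mussels: 0.736 > 0.08078 → include.
Rate on top 2: 0.3989. small mussels: 0.155 < 0.3989 → exclude; stop.
Optimal diet: limpets, large mussels — 2 of 3 types.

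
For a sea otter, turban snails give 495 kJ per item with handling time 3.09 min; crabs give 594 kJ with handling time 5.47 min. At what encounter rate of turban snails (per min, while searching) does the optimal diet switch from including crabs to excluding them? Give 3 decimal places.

The zero-one rule: include crabs iff E₂/h₂ > λE₁/(1+λh₁). Equality gives the switch point.
λE₁h₂ = E₂ + λE₂h₁ ⇒ λ = E₂/(E₁h₂ − E₂h₁) = 594/(2708 − 1835) = 0.681 per min.

0.681 per min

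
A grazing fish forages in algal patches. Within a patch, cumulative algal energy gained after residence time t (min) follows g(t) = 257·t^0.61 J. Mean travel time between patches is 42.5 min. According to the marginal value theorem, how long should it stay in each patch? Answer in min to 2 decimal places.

66.47 min

Maximise g(t)/(T+t): set derivative to zero → g'(t)(T+t) = g(t).
g'(t) = 0.61·257·t^-0.39. Setting 0.61·257·t^-0.39 = 257·t^0.61/(42.5+t) gives 0.61(42.5+t) = t, so 0.39·t = 0.61×42.5.
t* = 0.61×42.5/0.39 = 66.47 min.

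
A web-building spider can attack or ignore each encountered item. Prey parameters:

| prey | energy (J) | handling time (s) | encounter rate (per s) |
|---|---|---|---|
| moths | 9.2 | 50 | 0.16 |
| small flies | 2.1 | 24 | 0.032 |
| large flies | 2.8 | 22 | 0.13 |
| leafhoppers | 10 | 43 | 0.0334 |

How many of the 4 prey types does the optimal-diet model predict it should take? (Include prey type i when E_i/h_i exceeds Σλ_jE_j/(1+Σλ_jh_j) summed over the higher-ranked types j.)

Rank by E/h (J/s): leafhoppers 0.233, moths 0.184, large flies 0.127, small flies 0.0875. Include each in turn until the next type's E/h falls below the running intake rate.
Rate on top 1: 0.1371. moths: 0.184 > 0.1371 → include.
Rate on top 2: 0.1731. large flies: 0.127 < 0.1731 → exclude; stop.
Optimal diet: leafhoppers, moths — 2 of 4 types.

2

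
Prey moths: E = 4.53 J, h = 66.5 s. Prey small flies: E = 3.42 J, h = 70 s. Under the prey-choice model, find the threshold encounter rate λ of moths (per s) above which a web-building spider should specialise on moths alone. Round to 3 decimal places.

0.038 per s

The zero-one rule: include small flies iff E₂/h₂ > λE₁/(1+λh₁). Equality gives the switch point.
λE₁h₂ = E₂ + λE₂h₁ ⇒ λ = E₂/(E₁h₂ − E₂h₁) = 3.42/(317.1 − 227.4) = 0.03814 per s.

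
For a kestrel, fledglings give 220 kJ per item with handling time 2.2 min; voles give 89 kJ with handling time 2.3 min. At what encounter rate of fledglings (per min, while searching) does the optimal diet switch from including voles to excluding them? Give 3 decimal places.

At the threshold, the rate on fledglings alone equals the profitability of voles: λ·220/(1 + λ·2.2) = 89/2.3 = 38.7.
Rearranging, λ(220 − 38.7×2.2) = 38.7, so λ = 38.7/134.9 = 0.2869 per min.

0.287 per min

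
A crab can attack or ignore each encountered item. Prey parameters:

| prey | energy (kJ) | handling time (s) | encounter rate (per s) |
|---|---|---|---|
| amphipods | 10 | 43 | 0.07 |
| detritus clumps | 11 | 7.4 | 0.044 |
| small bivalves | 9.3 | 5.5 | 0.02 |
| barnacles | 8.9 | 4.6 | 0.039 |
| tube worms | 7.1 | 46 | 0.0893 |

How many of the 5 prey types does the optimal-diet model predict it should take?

Rank by E/h (kJ/s): barnacles 1.93, small bivalves 1.69, detritus clumps 1.49, amphipods 0.233, tube worms 0.154. Include each in turn until the next type's E/h falls below the running intake rate.
Rate on top 1: 0.2943. small bivalves: 1.69 > 0.2943 → include.
Rate on top 2: 0.4134. detritus clumps: 1.49 > 0.4134 → include.
Rate on top 3: 0.6298. amphipods: 0.233 < 0.6298 → exclude; stop.
Optimal diet: barnacles, small bivalves, detritus clumps — 3 of 5 types.

3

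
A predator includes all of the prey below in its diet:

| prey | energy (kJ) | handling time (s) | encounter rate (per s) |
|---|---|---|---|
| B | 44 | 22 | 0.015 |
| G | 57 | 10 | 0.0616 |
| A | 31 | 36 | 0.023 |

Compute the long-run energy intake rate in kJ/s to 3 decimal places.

1.761 kJ/s

Energy encountered per unit search time: 0.015×44 + 0.0616×57 + 0.023×31 = 4.884 kJ/s.
Handling time per unit search time: 0.015×22 + 0.0616×10 + 0.023×36 = 1.774.
Rate = 4.884/(1 + 1.774) = 1.761 kJ/s.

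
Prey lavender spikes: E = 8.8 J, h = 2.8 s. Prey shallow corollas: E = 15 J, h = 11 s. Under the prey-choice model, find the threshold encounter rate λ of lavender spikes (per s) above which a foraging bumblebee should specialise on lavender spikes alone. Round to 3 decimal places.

The zero-one rule: include shallow corollas iff E₂/h₂ > λE₁/(1+λh₁). Equality gives the switch point.
λE₁h₂ = E₂ + λE₂h₁ ⇒ λ = E₂/(E₁h₂ − E₂h₁) = 15/(96.8 − 42) = 0.2737 per s.

0.274 per s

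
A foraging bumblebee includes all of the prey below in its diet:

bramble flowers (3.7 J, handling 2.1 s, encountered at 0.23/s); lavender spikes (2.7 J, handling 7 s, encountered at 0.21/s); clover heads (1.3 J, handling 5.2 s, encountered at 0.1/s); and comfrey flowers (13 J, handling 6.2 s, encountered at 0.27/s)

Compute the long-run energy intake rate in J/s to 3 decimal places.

0.983 J/s

Energy encountered per unit search time: 0.23×3.7 + 0.21×2.7 + 0.1×1.3 + 0.27×13 = 5.058 J/s.
Handling time per unit search time: 0.23×2.1 + 0.21×7 + 0.1×5.2 + 0.27×6.2 = 4.147.
Rate = 5.058/(1 + 4.147) = 0.9827 J/s.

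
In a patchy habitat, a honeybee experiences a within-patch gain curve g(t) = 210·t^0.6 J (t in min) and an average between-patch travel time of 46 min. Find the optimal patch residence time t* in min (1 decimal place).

69.0 min

Maximise g(t)/(T+t): set derivative to zero → g'(t)(T+t) = g(t).
g'(t) = 0.6·210·t^-0.4. Setting 0.6·210·t^-0.4 = 210·t^0.6/(46+t) gives 0.6(46+t) = t, so 0.40·t = 0.6×46.
t* = 0.6×46/0.40 = 69 min.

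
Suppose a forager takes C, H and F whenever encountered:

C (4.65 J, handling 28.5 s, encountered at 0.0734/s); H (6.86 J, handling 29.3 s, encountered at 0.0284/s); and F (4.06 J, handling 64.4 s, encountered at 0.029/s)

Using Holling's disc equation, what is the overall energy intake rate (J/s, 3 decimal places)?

0.113 J/s

R = (0.0734×4.65 + 0.0284×6.86 + 0.029×4.06) / (1 + 0.0734×28.5 + 0.0284×29.3 + 0.029×64.4) = 0.6539/5.792 = 0.1129 J/s.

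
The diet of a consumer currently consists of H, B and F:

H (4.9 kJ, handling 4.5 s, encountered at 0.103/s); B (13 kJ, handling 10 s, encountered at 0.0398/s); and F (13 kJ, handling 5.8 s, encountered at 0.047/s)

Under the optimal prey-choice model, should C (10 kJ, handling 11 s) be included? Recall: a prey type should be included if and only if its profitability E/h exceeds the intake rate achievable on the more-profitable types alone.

Yes

On H, B and F alone, R = ΣλE/(1+Σλh) = 1.633/2.134 = 0.7652 kJ/s.
Profitability of C: 10/11 = 0.9091 kJ/s.
Since 0.9091 > R, including C increases the long-run rate.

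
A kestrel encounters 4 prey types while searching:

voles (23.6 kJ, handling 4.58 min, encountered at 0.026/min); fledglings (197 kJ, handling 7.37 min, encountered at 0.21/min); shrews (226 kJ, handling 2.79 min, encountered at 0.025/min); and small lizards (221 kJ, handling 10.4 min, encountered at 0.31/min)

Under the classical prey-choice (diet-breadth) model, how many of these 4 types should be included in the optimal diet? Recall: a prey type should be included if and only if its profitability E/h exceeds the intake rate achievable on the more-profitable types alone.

3

E/h in descending order: shrews 81, fledglings 26.7, small lizards 21.2, voles 5.15 kJ/min. The optimal diet is the largest prefix of this list for which every included type satisfies E_i/h_i > R on the types above it.
Rate on top 1: 5.282. fledglings: 26.7 > 5.282 → include.
Rate on top 2: 17.96. small lizards: 21.2 > 17.96 → include.
Rate on top 3: 19.78. voles: 5.15 < 19.78 → exclude; stop.
Optimal diet: shrews, fledglings, small lizards — 3 of 4 types.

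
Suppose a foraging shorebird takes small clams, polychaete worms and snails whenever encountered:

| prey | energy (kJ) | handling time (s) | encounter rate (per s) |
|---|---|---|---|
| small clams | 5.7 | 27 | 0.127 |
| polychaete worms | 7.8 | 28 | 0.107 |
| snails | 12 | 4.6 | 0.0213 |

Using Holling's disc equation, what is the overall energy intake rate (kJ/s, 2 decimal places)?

0.24 kJ/s

R = Σλ_iE_i / (1 + Σλ_ih_i)
Numerator: 0.127×5.7 + 0.107×7.8 + 0.0213×12 = 1.814
Denominator: 1 + 0.127×27 + 0.107×28 + 0.0213×4.6 = 7.523
R = 1.814/7.523 = 0.2411 kJ/s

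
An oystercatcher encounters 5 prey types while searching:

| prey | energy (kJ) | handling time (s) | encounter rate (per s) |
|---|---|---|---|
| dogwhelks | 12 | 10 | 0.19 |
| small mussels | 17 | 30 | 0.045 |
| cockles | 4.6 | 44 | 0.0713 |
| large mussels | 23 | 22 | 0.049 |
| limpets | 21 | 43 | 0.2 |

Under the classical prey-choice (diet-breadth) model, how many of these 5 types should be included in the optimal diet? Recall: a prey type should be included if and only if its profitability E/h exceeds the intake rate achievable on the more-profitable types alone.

Profitabilities (E/h, kJ/s): dogwhelks 1.2, large mussels 1.05, small mussels 0.567, limpets 0.488, cockles 0.105. Add prey in this order while the next type's profitability exceeds the intake rate on those already taken.
Rate on top 1: 0.7862. large mussels: 1.05 > 0.7862 → include.
Rate on top 2: 0.8565. small mussels: 0.567 < 0.8565 → exclude; stop.
Optimal diet: dogwhelks, large mussels — 2 of 5 types.

2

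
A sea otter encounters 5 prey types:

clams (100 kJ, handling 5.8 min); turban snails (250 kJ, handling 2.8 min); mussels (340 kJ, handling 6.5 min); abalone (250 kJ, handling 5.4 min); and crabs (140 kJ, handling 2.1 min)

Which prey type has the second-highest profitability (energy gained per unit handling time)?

crabs

Profitability E/h (kJ/min): clams = 100/5.8 = 17.2, turban snails = 250/2.8 = 89.3, mussels = 340/6.5 = 52.3, abalone = 250/5.4 = 46.3, crabs = 140/2.1 = 66.7.
Ranked: turban snails > crabs > mussels > abalone > clams.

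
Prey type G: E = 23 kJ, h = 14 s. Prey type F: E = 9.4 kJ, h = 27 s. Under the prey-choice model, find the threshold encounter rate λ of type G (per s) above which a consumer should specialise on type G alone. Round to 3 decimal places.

At the threshold, the rate on type G alone equals the profitability of type F: λ·23/(1 + λ·14) = 9.4/27 = 0.3481.
Rearranging, λ(23 − 0.3481×14) = 0.3481, so λ = 0.3481/18.13 = 0.01921 per s.

0.019 per s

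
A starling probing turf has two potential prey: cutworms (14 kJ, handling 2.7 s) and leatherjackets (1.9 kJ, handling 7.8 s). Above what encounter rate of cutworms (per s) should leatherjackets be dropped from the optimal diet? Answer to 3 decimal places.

0.018 per s

The zero-one rule: include leatherjackets iff E₂/h₂ > λE₁/(1+λh₁). Equality gives the switch point.
λE₁h₂ = E₂ + λE₂h₁ ⇒ λ = E₂/(E₁h₂ − E₂h₁) = 1.9/(109.2 − 5.13) = 0.01826 per s.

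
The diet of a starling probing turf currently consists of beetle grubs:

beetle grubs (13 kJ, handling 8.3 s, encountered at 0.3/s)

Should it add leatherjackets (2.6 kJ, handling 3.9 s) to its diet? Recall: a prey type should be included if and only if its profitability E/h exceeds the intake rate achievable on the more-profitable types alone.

Intake rate on the current diet: R = (0.3×13) / (1 + 0.3×8.3) = 3.9/3.49 = 1.117 kJ/s.
Profitability of leatherjackets: 2.6/3.9 = 0.6667 kJ/s.
0.6667 < 1.117, so adding leatherjackets would lower the average — exclude it.

No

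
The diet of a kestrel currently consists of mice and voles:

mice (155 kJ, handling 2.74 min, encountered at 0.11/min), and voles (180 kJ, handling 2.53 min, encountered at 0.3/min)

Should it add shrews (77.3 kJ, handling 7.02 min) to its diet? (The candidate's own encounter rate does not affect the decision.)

Current rate: (0.11×155 + 0.3×180)/(1 + 0.11×2.74 + 0.3×2.53) = 34.48 kJ/min.
shrews: E/h = 77.3/7.02 = 11.01 kJ/min.
11.01 < 34.48, so adding shrews would lower the average — exclude it.

No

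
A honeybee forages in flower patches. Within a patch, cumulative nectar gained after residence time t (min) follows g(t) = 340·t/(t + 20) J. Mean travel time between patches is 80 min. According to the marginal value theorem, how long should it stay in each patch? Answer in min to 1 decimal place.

40.0 min

Optimal t* satisfies g'(t*) = g(t*)/(T + t*).
g'(t) = 340·20/(t + 20)². Setting 340·20/(t+20)² = 340t/[(t+20)(80+t)] gives 20(80+t) = t(t+20), so t² = 20×80 = 1600.
t* = √1600 = 40 min.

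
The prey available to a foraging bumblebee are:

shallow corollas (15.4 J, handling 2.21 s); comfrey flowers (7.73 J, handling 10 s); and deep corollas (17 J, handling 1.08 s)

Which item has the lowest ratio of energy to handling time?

comfrey flowers

Profitability E/h (J/s): shallow corollas = 15.4/2.21 = 6.97, comfrey flowers = 7.73/10 = 0.773, deep corollas = 17/1.08 = 15.7.
Ranked: deep corollas > shallow corollas > comfrey flowers.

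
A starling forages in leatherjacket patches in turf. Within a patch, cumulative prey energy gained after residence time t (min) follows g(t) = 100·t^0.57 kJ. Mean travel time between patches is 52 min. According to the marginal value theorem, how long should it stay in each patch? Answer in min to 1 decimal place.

By the marginal value theorem, leave when the instantaneous gain rate g'(t) equals the habitat-wide average g(t)/(T + t).
g'(t) = 0.57·100·t^-0.43. Setting 0.57·100·t^-0.43 = 100·t^0.57/(52+t) gives 0.57(52+t) = t, so 0.43·t = 0.57×52.
t* = 0.57×52/0.43 = 68.93 min.

68.9 min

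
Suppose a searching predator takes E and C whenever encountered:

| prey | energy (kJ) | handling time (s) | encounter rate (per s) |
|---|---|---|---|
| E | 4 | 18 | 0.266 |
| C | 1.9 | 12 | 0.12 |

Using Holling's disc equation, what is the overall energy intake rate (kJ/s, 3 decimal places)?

R = Σλ_iE_i / (1 + Σλ_ih_i)
Numerator: 0.266×4 + 0.12×1.9 = 1.292
Denominator: 1 + 0.266×18 + 0.12×12 = 7.228
R = 1.292/7.228 = 0.1787 kJ/s

0.179 kJ/s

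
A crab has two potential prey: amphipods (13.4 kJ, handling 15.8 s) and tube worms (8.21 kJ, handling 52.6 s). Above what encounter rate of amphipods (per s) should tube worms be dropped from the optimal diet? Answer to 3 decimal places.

At the threshold, the rate on amphipods alone equals the profitability of tube worms: λ·13.4/(1 + λ·15.8) = 8.21/52.6 = 0.1561.
Rearranging, λ(13.4 − 0.1561×15.8) = 0.1561, so λ = 0.1561/10.93 = 0.01428 per s.

0.014 per s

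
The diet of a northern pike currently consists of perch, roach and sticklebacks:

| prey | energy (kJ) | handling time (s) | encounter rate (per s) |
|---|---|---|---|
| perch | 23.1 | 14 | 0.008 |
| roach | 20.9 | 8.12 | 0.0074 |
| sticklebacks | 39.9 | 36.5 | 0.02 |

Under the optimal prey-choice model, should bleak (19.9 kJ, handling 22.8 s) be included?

Intake rate on the current diet: R = (0.008×23.1 + 0.0074×20.9 + 0.02×39.9) / (1 + 0.008×14 + 0.0074×8.12 + 0.02×36.5) = 1.137/1.902 = 0.598 kJ/s.
Profitability of bleak: 19.9/22.8 = 0.8728 kJ/s.
0.8728 > 0.598, so adding bleak raises the average — include it.

Yes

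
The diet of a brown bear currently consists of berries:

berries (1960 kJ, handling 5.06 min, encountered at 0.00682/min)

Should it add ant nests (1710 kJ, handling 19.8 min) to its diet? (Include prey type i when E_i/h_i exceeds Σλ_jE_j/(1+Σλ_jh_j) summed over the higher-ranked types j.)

Yes

Intake rate on the current diet: R = (0.00682×1960) / (1 + 0.00682×5.06) = 13.37/1.035 = 12.92 kJ/min.
ant nests: E/h = 1710/19.8 = 86.36 kJ/min.
86.36 > 12.92, so adding ant nests raises the average — include it.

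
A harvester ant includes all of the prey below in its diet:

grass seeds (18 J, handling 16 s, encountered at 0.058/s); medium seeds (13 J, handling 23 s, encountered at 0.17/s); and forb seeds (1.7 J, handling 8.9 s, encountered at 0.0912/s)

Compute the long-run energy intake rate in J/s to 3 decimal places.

Energy encountered per unit search time: 0.058×18 + 0.17×13 + 0.0912×1.7 = 3.409 J/s.
Handling time per unit search time: 0.058×16 + 0.17×23 + 0.0912×8.9 = 5.65.
Rate = 3.409/(1 + 5.65) = 0.5127 J/s.

0.513 J/s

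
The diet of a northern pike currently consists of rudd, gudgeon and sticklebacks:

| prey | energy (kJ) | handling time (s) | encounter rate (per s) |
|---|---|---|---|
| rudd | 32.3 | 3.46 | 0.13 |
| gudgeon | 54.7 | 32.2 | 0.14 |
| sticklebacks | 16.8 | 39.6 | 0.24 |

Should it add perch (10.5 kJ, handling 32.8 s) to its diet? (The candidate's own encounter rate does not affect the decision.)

Intake rate on the current diet: R = (0.13×32.3 + 0.14×54.7 + 0.24×16.8) / (1 + 0.13×3.46 + 0.14×32.2 + 0.24×39.6) = 15.89/15.46 = 1.028 kJ/s.
Profitability of perch: 10.5/32.8 = 0.3201 kJ/s.
Since 0.3201 < R, time spent handling perch is better spent searching.

No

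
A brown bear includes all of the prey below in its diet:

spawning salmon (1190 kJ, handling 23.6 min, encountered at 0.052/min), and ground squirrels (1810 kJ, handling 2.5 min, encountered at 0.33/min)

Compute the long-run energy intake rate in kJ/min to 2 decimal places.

R = (0.052×1190 + 0.33×1810) / (1 + 0.052×23.6 + 0.33×2.5) = 659.2/3.052 = 216 kJ/min.

215.97 kJ/min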